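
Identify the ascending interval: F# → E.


Letter names: F → E spans 7 letter names → a 7th
Semitones: F# → E = 10 half-steps
A 7th of 10 semitones is a minor 7th
= minor 7th


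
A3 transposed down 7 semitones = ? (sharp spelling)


Step by step:
A3: chromatic position 9 in octave 3 → absolute = 3×12 + 9 = 45
Transpose down 7: 45 - 7 = 38
38 = 3×12 + 2 → D in octave 3
Result = D3


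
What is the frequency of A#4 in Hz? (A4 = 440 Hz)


Working:
f = 440 × 2^(n/12) where n = semitones from A4
A#4: 1 semitones from A4
f = 440 × 2^(1/12)
f = 466.16 Hz


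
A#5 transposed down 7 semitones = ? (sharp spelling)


Working:
A#5: chromatic position 10 in octave 5 → absolute = 5×12 + 10 = 70
Transpose down 7: 70 - 7 = 63
63 = 5×12 + 3 → D# in octave 5
Result = D#5


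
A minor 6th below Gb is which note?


Solution.
A 6th spans 6 letter names, so from G we land on B
A minor 6th = 8 semitones below Gb
Spell B at that pitch: Bb
= Bb


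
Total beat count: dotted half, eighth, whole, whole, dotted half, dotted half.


Beat values:
  dotted half = 3 beats
  eighth = 0.5 beats
  whole = 4 beats
  whole = 4 beats
  dotted half = 3 beats
  dotted half = 3 beats
Sum = 3 + 0.5 + 4 + 4 + 3 + 3
= 17.5 beats


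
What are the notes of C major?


Major scale pattern: W-W-H-W-W-W-H (2-2-1-2-2-2-1 semitones)
Starting from C:
  C + 2 semitones → D
  D + 2 semitones → E
  E + 1 semitone → F
  F + 2 semitones → G
  G + 2 semitones → A
  A + 2 semitones → B
  B + 1 semitone → C
Scale = C D E F G A B


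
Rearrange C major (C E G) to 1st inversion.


Root position: C E G
1st inversion: move root up an octave
Bass note: E
Notes (bottom to top) = E G C


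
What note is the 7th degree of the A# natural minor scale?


Working:
Natural minor scale pattern: W-H-W-W-H-W-W (2-1-2-2-1-2-2 semitones)
Starting from A#:
  A# + 2 semitones → B#
  B# + 1 semitone → C#
  C# + 2 semitones → D#
  D# + 2 semitones → E#
  E# + 1 semitone → F#
  F# + 2 semitones → G#
  G# + 2 semitones → A#
Scale: A# B# C# D# E# F# G#
Degree 7 = G#


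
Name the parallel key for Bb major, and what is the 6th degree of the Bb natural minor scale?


Solution.
Parallel keys share the same tonic but differ in mode
Bb major → parallel is Bb minor
Bb natural minor scale: Bb C Db Eb F Gb Ab
= Bb minor; 6th degree = Gb


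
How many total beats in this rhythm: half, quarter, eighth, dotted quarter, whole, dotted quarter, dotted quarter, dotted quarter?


Step by step:
Beat values:
  half = 2 beats
  quarter = 1 beat
  eighth = 0.5 beats
  dotted quarter = 1.5 beats
  whole = 4 beats
  dotted quarter = 1.5 beats
  dotted quarter = 1.5 beats
  dotted quarter = 1.5 beats
Sum = 2 + 1 + 0.5 + 1.5 + 4 + 1.5 + 1.5 + 1.5
= 13.5 beats


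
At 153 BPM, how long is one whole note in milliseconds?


Working:
One quarter-note beat = 60000 / BPM = 60000 / 153 ms
Whole note = 4 × quarter note
Duration = 4 × 60000 / 153 = 240000 / 153
= 1568.6 ms


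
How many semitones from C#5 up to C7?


Absolute semitone position = octave×12 + chromatic position
C#5: 5×12 + 1 = 61
C7: 7×12 + 0 = 84
Difference = 84 - 61 = 23
= 23 semitones


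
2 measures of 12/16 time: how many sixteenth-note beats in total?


Solution.
Time signature 12/16: the bottom number 16 means the sixteenth note gets one count
The top number 12 means 12 sixteenth-note beats per measure
Total = 12 × 2 measures
= 24 sixteenth-note beats


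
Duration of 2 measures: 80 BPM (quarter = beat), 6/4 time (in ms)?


Quarter-note beat duration = 60000 / 80 ms
Beats per measure (6/4) = 6
One measure = 6 × 60000 / 80 = 360000 / 80 ms
2 measures = 2 × 360000 / 80 = 720000 / 80
= 9000.0 ms


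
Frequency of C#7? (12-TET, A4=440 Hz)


f = 440 × 2^(n/12) where n = semitones from A4
C#7: 28 semitones from A4
f = 440 × 2^(28/12)
f = 2217.46 Hz


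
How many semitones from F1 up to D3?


Let's work it out.
Absolute semitone position = octave×12 + chromatic position
F1: 1×12 + 5 = 17
D3: 3×12 + 2 = 38
Difference = 38 - 17 = 21
= 21 semitones


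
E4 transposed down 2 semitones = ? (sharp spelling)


E4: chromatic position 4 in octave 4 → absolute = 4×12 + 4 = 52
Transpose down 2: 52 - 2 = 50
50 = 4×12 + 2 → D in octave 4
Result = D4


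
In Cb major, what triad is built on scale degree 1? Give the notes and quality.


Reasoning:
Cb major scale: Cb Db Eb Fb Gb Ab Bb
Diatonic triad on degree 1 stacks scale notes 1, 3, 5: Cb Eb Gb
Cb→Eb = 4 semitones; Cb→Gb = 7 semitones → major triad
= Cb Eb Gb (major)


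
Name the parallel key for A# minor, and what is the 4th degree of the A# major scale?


Let's work it out.
Parallel keys share the same tonic but differ in mode
A# minor → parallel is A# major
A# major scale: A# B# C## D# E# F## G##
= A# major; 4th degree = D#


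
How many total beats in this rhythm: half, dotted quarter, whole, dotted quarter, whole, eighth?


Let's work it out.
Beat values:
  half = 2 beats
  dotted quarter = 1.5 beats
  whole = 4 beats
  dotted quarter = 1.5 beats
  whole = 4 beats
  eighth = 0.5 beats
Sum = 2 + 1.5 + 4 + 1.5 + 4 + 0.5
= 13.5 beats


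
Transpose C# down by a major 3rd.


Step by step:
major 3rd: 3 letter names, 4 semitones
Letter: C - 2 → A
Pitch: C# - 4 semitones, spelled as an A → A
= A


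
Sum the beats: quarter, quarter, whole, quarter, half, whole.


Working:
Beat values:
  quarter = 1 beat
  quarter = 1 beat
  whole = 4 beats
  quarter = 1 beat
  half = 2 beats
  whole = 4 beats
Sum = 1 + 1 + 4 + 1 + 2 + 4
= 13 beats


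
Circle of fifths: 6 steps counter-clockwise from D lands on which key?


Step by step:
Each counter-clockwise step moves down a perfect 5th (= up a perfect 4th)
From D: D → G → C → F → Bb → Eb → Ab
= Ab


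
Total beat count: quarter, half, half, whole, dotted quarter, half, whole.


Beat values:
  quarter = 1 beat
  half = 2 beats
  half = 2 beats
  whole = 4 beats
  dotted quarter = 1.5 beats
  half = 2 beats
  whole = 4 beats
Sum = 1 + 2 + 2 + 4 + 1.5 + 2 + 4
= 16.5 beats


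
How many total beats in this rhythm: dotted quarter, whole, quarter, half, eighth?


Working:
Beat values:
  dotted quarter = 1.5 beats
  whole = 4 beats
  quarter = 1 beat
  half = 2 beats
  eighth = 0.5 beats
Sum = 1.5 + 4 + 1 + 2 + 0.5
= 9 beats


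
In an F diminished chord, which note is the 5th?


Working:
Diminished triad = root + minor 3rd (3 semitones) + diminished 5th (6 semitones)
A triad on F stacks thirds, so the chord tones use letter names F-A-C
Root: F
Minor 3rd above F: Ab
Diminished 5th above F: Cb
The 5th = Cb


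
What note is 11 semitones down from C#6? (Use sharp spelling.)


Step by step:
C#6: chromatic position 1 in octave 6 → absolute = 6×12 + 1 = 73
Transpose down 11: 73 - 11 = 62
62 = 5×12 + 2 → D in octave 5
Result = D5


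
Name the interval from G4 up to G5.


Letter names: G → G spans 8 letter names → an octave
Semitones: G4 → G5 = 12 half-steps
An octave of 12 semitones is a perfect octave
= perfect octave


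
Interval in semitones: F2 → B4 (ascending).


Reasoning:
Absolute semitone position = octave×12 + chromatic position
F2: 2×12 + 5 = 29
B4: 4×12 + 11 = 59
Difference = 59 - 29 = 30
= 30 semitones


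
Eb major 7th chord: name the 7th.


Let's work it out.
Major 7th chord = root + major 3rd + perfect 5th + major 7th
Seventh chords stack in thirds, so the letter names are E-G-B-D
Root: Eb
Major 3rd above Eb: G
Perfect 5th above Eb: Bb
Major 7th above Eb: D
The 7th = D


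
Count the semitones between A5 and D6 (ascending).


Absolute semitone position = octave×12 + chromatic position
A5: 5×12 + 9 = 69
D6: 6×12 + 2 = 74
Difference = 74 - 69 = 5
= 5 semitones


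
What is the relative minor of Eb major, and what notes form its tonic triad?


Reasoning:
The relative minor shares the major's key signature and starts on its 6th degree
6th degree = a major 6th above the tonic; a major 6th above Eb is C
→ relative minor of Eb major is C minor
Tonic triad of C minor = root + minor 3rd + perfect 5th = C Eb G
= C minor; triad = C Eb G


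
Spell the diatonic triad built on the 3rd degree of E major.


Step by step:
E major scale: E F# G# A B C# D#
Diatonic triad on degree 3 stacks scale notes 3, 5, 7: G# B D#
G#→B = 3 semitones; G#→D# = 7 semitones → minor triad
= G# B D# (minor)


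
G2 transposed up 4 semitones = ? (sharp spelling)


Working:
G2: chromatic position 7 in octave 2 → absolute = 2×12 + 7 = 31
Transpose up 4: 31 + 4 = 35
35 = 2×12 + 11 → B in octave 2
Result = B2


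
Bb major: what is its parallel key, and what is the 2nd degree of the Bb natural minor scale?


Let's work it out.
Parallel keys share the same tonic but differ in mode
Bb major → parallel is Bb minor
Bb natural minor scale: Bb C Db Eb F Gb Ab
= Bb minor; 2nd degree = C


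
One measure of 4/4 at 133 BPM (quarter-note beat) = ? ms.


Quarter-note beat duration = 60000 / 133 ms
Beats per measure (4/4) = 4
One measure = 4 × 60000 / 133 = 240000 / 133 ms
= 1804.5 ms


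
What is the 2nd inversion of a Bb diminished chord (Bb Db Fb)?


Working:
Root position: Bb Db Fb
2nd inversion: move root and 3rd up an octave
Bass note: Fb
Notes (bottom to top) = Fb Bb Db


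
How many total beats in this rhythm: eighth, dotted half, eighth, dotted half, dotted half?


Step by step:
Beat values:
  eighth = 0.5 beats
  dotted half = 3 beats
  eighth = 0.5 beats
  dotted half = 3 beats
  dotted half = 3 beats
Sum = 0.5 + 3 + 0.5 + 3 + 3
= 10 beats


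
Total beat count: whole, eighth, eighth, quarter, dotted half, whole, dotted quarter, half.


Working:
Beat values:
  whole = 4 beats
  eighth = 0.5 beats
  eighth = 0.5 beats
  quarter = 1 beat
  dotted half = 3 beats
  whole = 4 beats
  dotted quarter = 1.5 beats
  half = 2 beats
Sum = 4 + 0.5 + 0.5 + 1 + 3 + 4 + 1.5 + 2
= 16.5 beats


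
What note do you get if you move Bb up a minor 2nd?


minor 2nd: 2 letter names, 1 semitones
Letter: B + 1 → C
Pitch: Bb + 1 semitones, spelled as a C → Cb
= Cb


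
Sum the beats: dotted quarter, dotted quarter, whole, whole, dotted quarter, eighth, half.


Let's work it out.
Beat values:
  dotted quarter = 1.5 beats
  dotted quarter = 1.5 beats
  whole = 4 beats
  whole = 4 beats
  dotted quarter = 1.5 beats
  eighth = 0.5 beats
  half = 2 beats
Sum = 1.5 + 1.5 + 4 + 4 + 1.5 + 0.5 + 2
= 15 beats


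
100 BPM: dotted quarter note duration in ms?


Reasoning:
One quarter-note beat = 60000 / BPM = 60000 / 100 ms
Dotted quarter note = 3/2 × quarter note
Duration = 3/2 × 60000 / 100 = 90000 / 100
= 900.0 ms


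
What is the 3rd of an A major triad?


Working:
Major triad = root + major 3rd (4 semitones) + perfect 5th (7 semitones)
A triad on A stacks thirds, so the chord tones use letter names A-C-E
Root: A
Major 3rd above A: C#
Perfect 5th above A: E
The 3rd = C#


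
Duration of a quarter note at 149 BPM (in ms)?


One quarter-note beat = 60000 / BPM = 60000 / 149 ms
Duration = 60000 / 149
= 402.7 ms


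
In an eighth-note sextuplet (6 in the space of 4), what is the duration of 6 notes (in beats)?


Reasoning:
Sextuplet: 6 notes occupy the space of 4 eighth notes
Space = 4 × 1/2 = 2 beats
Each sextuplet note = 2 / 6 = 1/3 beats
6 notes = 6 × 1/3 = 2
= 2 beats


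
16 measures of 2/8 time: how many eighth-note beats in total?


Time signature 2/8: the bottom number 8 means the eighth note gets one count
The top number 2 means 2 eighth-note beats per measure
Total = 2 × 16 measures
= 32 eighth-note beats


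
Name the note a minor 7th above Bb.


A 7th spans 7 letter names, so from B we land on A
A minor 7th = 10 semitones above Bb
Spell A at that pitch: Ab
= Ab


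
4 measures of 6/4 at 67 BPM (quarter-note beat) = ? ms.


Step by step:
Quarter-note beat duration = 60000 / 67 ms
Beats per measure (6/4) = 6
One measure = 6 × 60000 / 67 = 360000 / 67 ms
4 measures = 4 × 360000 / 67 = 1440000 / 67
= 21492.5 ms


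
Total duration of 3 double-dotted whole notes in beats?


Base whole note = 4 beats
Dot 1 adds half the previous value: +2
Dot 2 adds half the previous value: +1
One double-dotted whole = 4 + 2 + 1 = 7
3 of them = 3 × 7 = 21
= 21 beats


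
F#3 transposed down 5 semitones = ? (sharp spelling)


Step by step:
F#3: chromatic position 6 in octave 3 → absolute = 3×12 + 6 = 42
Transpose down 5: 42 - 5 = 37
37 = 3×12 + 1 → C# in octave 3
Result = C#3


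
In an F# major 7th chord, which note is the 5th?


Major 7th chord = root + major 3rd + perfect 5th + major 7th
Seventh chords stack in thirds, so the letter names are F-A-C-E
Root: F#
Major 3rd above F#: A#
Perfect 5th above F#: C#
Major 7th above F#: E#
The 5th = C#


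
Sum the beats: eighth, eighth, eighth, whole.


Step by step:
Beat values:
  eighth = 0.5 beats
  eighth = 0.5 beats
  eighth = 0.5 beats
  whole = 4 beats
Sum = 0.5 + 0.5 + 0.5 + 4
= 5.5 beats


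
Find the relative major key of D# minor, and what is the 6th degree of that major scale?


Let's work it out.
The relative major shares the key signature and is a minor 3rd above the minor tonic
A minor 3rd above D# is F#
→ relative major of D# minor is F# major
F# major scale: F# G# A# B C# D# E#
= F# major; 6th degree = D#


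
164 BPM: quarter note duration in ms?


Solution.
One quarter-note beat = 60000 / BPM = 60000 / 164 ms
Duration = 60000 / 164
= 365.9 ms


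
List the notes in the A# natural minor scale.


Solution.
Natural minor scale pattern: W-H-W-W-H-W-W (2-1-2-2-1-2-2 semitones)
Starting from A#:
  A# + 2 semitones → B#
  B# + 1 semitone → C#
  C# + 2 semitones → D#
  D# + 2 semitones → E#
  E# + 1 semitone → F#
  F# + 2 semitones → G#
  G# + 2 semitones → A#
Scale = A# B# C# D# E# F# G#


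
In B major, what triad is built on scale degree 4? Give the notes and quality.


B major scale: B C# D# E F# G# A#
Diatonic triad on degree 4 stacks scale notes 4, 6, 1: E G# B
E→G# = 4 semitones; E→B = 7 semitones → major triad
= E G# B (major)


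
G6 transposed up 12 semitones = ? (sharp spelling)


G6: chromatic position 7 in octave 6 → absolute = 6×12 + 7 = 79
Transpose up 12: 79 + 12 = 91
91 = 7×12 + 7 → G in octave 7
Result = G7


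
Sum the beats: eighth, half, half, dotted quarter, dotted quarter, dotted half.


Beat values:
  eighth = 0.5 beats
  half = 2 beats
  half = 2 beats
  dotted quarter = 1.5 beats
  dotted quarter = 1.5 beats
  dotted half = 3 beats
Sum = 0.5 + 2 + 2 + 1.5 + 1.5 + 3
= 10.5 beats


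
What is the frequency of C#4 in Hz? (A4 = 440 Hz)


f = 440 × 2^(n/12) where n = semitones from A4
C#4: -8 semitones from A4
f = 440 × 2^(-8/12)
f = 277.18 Hz


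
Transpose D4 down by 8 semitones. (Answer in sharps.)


D4: chromatic position 2 in octave 4 → absolute = 4×12 + 2 = 50
Transpose down 8: 50 - 8 = 42
42 = 3×12 + 6 → F# in octave 3
Result = F#3


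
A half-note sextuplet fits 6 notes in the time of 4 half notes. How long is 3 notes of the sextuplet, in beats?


Sextuplet: 6 notes occupy the space of 4 half notes
Space = 4 × 2 = 8 beats
Each sextuplet note = 8 / 6 = 4/3 beats
3 notes = 3 × 4/3 = 4
= 4 beats


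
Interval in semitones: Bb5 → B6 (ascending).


Step by step:
Absolute semitone position = octave×12 + chromatic position
Bb5: 5×12 + 10 = 70
B6: 6×12 + 11 = 83
Difference = 83 - 70 = 13
= 13 semitones


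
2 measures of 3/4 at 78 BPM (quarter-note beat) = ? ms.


Quarter-note beat duration = 60000 / 78 ms
Beats per measure (3/4) = 3
One measure = 3 × 60000 / 78 = 180000 / 78 ms
2 measures = 2 × 180000 / 78 = 360000 / 78
= 4615.4 ms


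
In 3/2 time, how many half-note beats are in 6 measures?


Reasoning:
Time signature 3/2: the bottom number 2 means the half note gets one count
The top number 3 means 3 half-note beats per measure
Total = 3 × 6 measures
= 18 half-note beats


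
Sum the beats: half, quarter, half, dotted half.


Let's work it out.
Beat values:
  half = 2 beats
  quarter = 1 beat
  half = 2 beats
  dotted half = 3 beats
Sum = 2 + 1 + 2 + 3
= 8 beats


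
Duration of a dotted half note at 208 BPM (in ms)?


One quarter-note beat = 60000 / BPM = 60000 / 208 ms
Dotted half note = 3 × quarter note
Duration = 3 × 60000 / 208 = 180000 / 208
= 865.4 ms


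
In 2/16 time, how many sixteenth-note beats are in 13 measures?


Let's work it out.
Time signature 2/16: the bottom number 16 means the sixteenth note gets one count
The top number 2 means 2 sixteenth-note beats per measure
Total = 2 × 13 measures
= 26 sixteenth-note beats


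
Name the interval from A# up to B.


Working:
Letter names: A → B spans 2 letter names → a 2nd
Semitones: A# → B = 1 half-step
A 2nd of 1 semitone is a minor 2nd
= minor 2nd


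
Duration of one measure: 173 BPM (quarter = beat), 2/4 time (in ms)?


Quarter-note beat duration = 60000 / 173 ms
Beats per measure (2/4) = 2
One measure = 2 × 60000 / 173 = 120000 / 173 ms
= 693.6 ms


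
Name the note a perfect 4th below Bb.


A 4th spans 4 letter names, so from B we land on F
A perfect 4th = 5 semitones below Bb
Spell F at that pitch: F
= F


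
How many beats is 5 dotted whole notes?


Step by step:
Base whole note = 4 beats
Dot 1 adds half the previous value: +2
One dotted whole = 4 + 2 = 6
5 of them = 5 × 6 = 30
= 30 beats


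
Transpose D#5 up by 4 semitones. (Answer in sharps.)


D#5: chromatic position 3 in octave 5 → absolute = 5×12 + 3 = 63
Transpose up 4: 63 + 4 = 67
67 = 5×12 + 7 → G in octave 5
Result = G5


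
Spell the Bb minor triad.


Step by step:
Minor triad = root + minor 3rd (3 semitones) + perfect 5th (7 semitones)
A triad on Bb stacks thirds, so the chord tones use letter names B-D-F
Root: Bb
Minor 3rd above Bb: Db
Perfect 5th above Bb: F
Chord = Bb Db F


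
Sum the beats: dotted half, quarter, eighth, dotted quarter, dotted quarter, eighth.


Beat values:
  dotted half = 3 beats
  quarter = 1 beat
  eighth = 0.5 beats
  dotted quarter = 1.5 beats
  dotted quarter = 1.5 beats
  eighth = 0.5 beats
Sum = 3 + 1 + 0.5 + 1.5 + 1.5 + 0.5
= 8 beats


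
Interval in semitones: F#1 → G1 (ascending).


Reasoning:
Absolute semitone position = octave×12 + chromatic position
F#1: 1×12 + 6 = 18
G1: 1×12 + 7 = 19
Difference = 19 - 18 = 1
= 1 semitone


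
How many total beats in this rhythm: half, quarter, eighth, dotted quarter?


Beat values:
  half = 2 beats
  quarter = 1 beat
  eighth = 0.5 beats
  dotted quarter = 1.5 beats
Sum = 2 + 1 + 0.5 + 1.5
= 5 beats


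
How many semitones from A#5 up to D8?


Reasoning:
Absolute semitone position = octave×12 + chromatic position
A#5: 5×12 + 10 = 70
D8: 8×12 + 2 = 98
Difference = 98 - 70 = 28
= 28 semitones


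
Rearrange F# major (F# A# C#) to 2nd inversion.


Solution.
Root position: F# A# C#
2nd inversion: move root and 3rd up an octave
Bass note: C#
Notes (bottom to top) = C# F# A#


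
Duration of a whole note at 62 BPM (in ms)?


One quarter-note beat = 60000 / BPM = 60000 / 62 ms
Whole note = 4 × quarter note
Duration = 4 × 60000 / 62 = 240000 / 62
= 3871.0 ms


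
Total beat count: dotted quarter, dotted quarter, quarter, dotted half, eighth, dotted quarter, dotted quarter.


Reasoning:
Beat values:
  dotted quarter = 1.5 beats
  dotted quarter = 1.5 beats
  quarter = 1 beat
  dotted half = 3 beats
  eighth = 0.5 beats
  dotted quarter = 1.5 beats
  dotted quarter = 1.5 beats
Sum = 1.5 + 1.5 + 1 + 3 + 0.5 + 1.5 + 1.5
= 10.5 beats


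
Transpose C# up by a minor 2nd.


Reasoning:
minor 2nd: 2 letter names, 1 semitones
Letter: C + 1 → D
Pitch: C# + 1 semitones, spelled as a D → D
= D


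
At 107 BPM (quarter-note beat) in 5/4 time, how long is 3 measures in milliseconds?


Quarter-note beat duration = 60000 / 107 ms
Beats per measure (5/4) = 5
One measure = 5 × 60000 / 107 = 300000 / 107 ms
3 measures = 3 × 300000 / 107 = 900000 / 107
= 8411.2 ms


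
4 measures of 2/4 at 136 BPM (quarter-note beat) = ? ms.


Solution.
Quarter-note beat duration = 60000 / 136 ms
Beats per measure (2/4) = 2
One measure = 2 × 60000 / 136 = 120000 / 136 ms
4 measures = 4 × 120000 / 136 = 480000 / 136
= 3529.4 ms


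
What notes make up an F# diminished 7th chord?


Let's work it out.
Diminished 7th chord = root + minor 3rd + diminished 5th + diminished 7th
Seventh chords stack in thirds, so the letter names are F-A-C-E
Root: F#
Minor 3rd above F#: A
Diminished 5th above F#: C
Diminished 7th above F#: Eb
Chord = F# A C Eb


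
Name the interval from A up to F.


Let's work it out.
Letter names: A → F spans 6 letter names → a 6th
Semitones: A → F = 8 half-steps
A 6th of 8 semitones is a minor 6th
= minor 6th


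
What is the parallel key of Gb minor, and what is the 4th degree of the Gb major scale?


Reasoning:
Parallel keys share the same tonic but differ in mode
Gb minor → parallel is Gb major
Gb major scale: Gb Ab Bb Cb Db Eb F
= Gb major; 4th degree = Cb


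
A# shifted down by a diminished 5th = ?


Solution.
diminished 5th: 5 letter names, 6 semitones
Letter: A - 4 → D
Pitch: A# - 6 semitones, spelled as a D → D##
= D##


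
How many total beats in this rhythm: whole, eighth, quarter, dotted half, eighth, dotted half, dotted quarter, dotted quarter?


Solution.
Beat values:
  whole = 4 beats
  eighth = 0.5 beats
  quarter = 1 beat
  dotted half = 3 beats
  eighth = 0.5 beats
  dotted half = 3 beats
  dotted quarter = 1.5 beats
  dotted quarter = 1.5 beats
Sum = 4 + 0.5 + 1 + 3 + 0.5 + 3 + 1.5 + 1.5
= 15 beats


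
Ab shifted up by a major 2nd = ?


Solution.
major 2nd: 2 letter names, 2 semitones
Letter: A + 1 → B
Pitch: Ab + 2 semitones, spelled as a B → Bb
= Bb


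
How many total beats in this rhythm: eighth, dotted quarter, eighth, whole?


Beat values:
  eighth = 0.5 beats
  dotted quarter = 1.5 beats
  eighth = 0.5 beats
  whole = 4 beats
Sum = 0.5 + 1.5 + 0.5 + 4
= 6.5 beats


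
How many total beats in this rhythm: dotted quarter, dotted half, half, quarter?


Reasoning:
Beat values:
  dotted quarter = 1.5 beats
  dotted half = 3 beats
  half = 2 beats
  quarter = 1 beat
Sum = 1.5 + 3 + 2 + 1
= 7.5 beats


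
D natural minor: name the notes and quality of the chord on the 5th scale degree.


D natural minor scale: D E F G A Bb C
Diatonic triad on degree 5 stacks scale notes 5, 7, 2: A C E
A→C = 3 semitones; A→E = 7 semitones → minor triad
= A C E (minor)


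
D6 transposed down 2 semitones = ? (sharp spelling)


Step by step:
D6: chromatic position 2 in octave 6 → absolute = 6×12 + 2 = 74
Transpose down 2: 74 - 2 = 72
72 = 6×12 + 0 → C in octave 6
Result = C6


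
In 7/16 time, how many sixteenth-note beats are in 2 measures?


Reasoning:
Time signature 7/16: the bottom number 16 means the sixteenth note gets one count
The top number 7 means 7 sixteenth-note beats per measure
Total = 7 × 2 measures
= 14 sixteenth-note beats


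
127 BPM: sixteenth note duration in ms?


One quarter-note beat = 60000 / BPM = 60000 / 127 ms
Sixteenth note = 1/4 × quarter note
Duration = 1/4 × 60000 / 127 = 15000 / 127
= 118.1 ms


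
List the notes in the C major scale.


Step by step:
Major scale pattern: W-W-H-W-W-W-H (2-2-1-2-2-2-1 semitones)
Starting from C:
  C + 2 semitones → D
  D + 2 semitones → E
  E + 1 semitone → F
  F + 2 semitones → G
  G + 2 semitones → A
  A + 2 semitones → B
  B + 1 semitone → C
Scale = C D E F G A B


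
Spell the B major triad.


Major triad = root + major 3rd (4 semitones) + perfect 5th (7 semitones)
A triad on B stacks thirds, so the chord tones use letter names B-D-F
Root: B
Major 3rd above B: D#
Perfect 5th above B: F#
Chord = B D# F#


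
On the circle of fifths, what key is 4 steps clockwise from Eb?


Working:
Each clockwise step on the circle of fifths moves up a perfect 5th
From Eb: Eb → Bb → F → C → G
= G


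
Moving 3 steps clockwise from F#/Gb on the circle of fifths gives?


Step by step:
Each clockwise step on the circle of fifths moves up a perfect 5th
From F#/Gb: F#/Gb → Db → Ab → Eb
= Eb


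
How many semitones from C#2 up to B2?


Absolute semitone position = octave×12 + chromatic position
C#2: 2×12 + 1 = 25
B2: 2×12 + 11 = 35
Difference = 35 - 25 = 10
= 10 semitones


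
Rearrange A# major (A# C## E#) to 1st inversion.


Let's work it out.
Root position: A# C## E#
1st inversion: move root up an octave
Bass note: C##
Notes (bottom to top) = C## E# A#


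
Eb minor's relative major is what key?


The relative major shares the key signature and is a minor 3rd above the minor tonic
A minor 3rd above Eb is Gb
→ relative major of Eb minor is Gb major
= Gb major


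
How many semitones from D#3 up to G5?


Step by step:
Absolute semitone position = octave×12 + chromatic position
D#3: 3×12 + 3 = 39
G5: 5×12 + 7 = 67
Difference = 67 - 39 = 28
= 28 semitones


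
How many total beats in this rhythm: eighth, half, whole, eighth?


Let's work it out.
Beat values:
  eighth = 0.5 beats
  half = 2 beats
  whole = 4 beats
  eighth = 0.5 beats
Sum = 0.5 + 2 + 4 + 0.5
= 7 beats


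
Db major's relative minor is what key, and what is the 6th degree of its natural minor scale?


Let's work it out.
The relative minor shares the major's key signature and starts on its 6th degree
6th degree = a major 6th above the tonic; a major 6th above Db is Bb
→ relative minor of Db major is Bb minor
Bb natural minor scale: Bb C Db Eb F Gb Ab
= Bb minor; 6th degree = Gb


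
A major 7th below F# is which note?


A 7th spans 7 letter names, so from F we land on G
A major 7th = 11 semitones below F#
Spell G at that pitch: G
= G


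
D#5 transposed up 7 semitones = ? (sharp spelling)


Let's work it out.
D#5: chromatic position 3 in octave 5 → absolute = 5×12 + 3 = 63
Transpose up 7: 63 + 7 = 70
70 = 5×12 + 10 → A# in octave 5
Result = A#5


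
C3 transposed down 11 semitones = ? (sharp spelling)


C3: chromatic position 0 in octave 3 → absolute = 3×12 + 0 = 36
Transpose down 11: 36 - 11 = 25
25 = 2×12 + 1 → C# in octave 2
Result = C#2


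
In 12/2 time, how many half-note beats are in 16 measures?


Step by step:
Time signature 12/2: the bottom number 2 means the half note gets one count
The top number 12 means 12 half-note beats per measure
Total = 12 × 16 measures
= 192 half-note beats


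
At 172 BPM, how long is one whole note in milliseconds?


Let's work it out.
One quarter-note beat = 60000 / BPM = 60000 / 172 ms
Whole note = 4 × quarter note
Duration = 4 × 60000 / 172 = 240000 / 172
= 1395.3 ms


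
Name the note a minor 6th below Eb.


Let's work it out.
A 6th spans 6 letter names, so from E we land on G
A minor 6th = 8 semitones below Eb
Spell G at that pitch: G
= G


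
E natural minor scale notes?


Solution.
Natural minor scale pattern: W-H-W-W-H-W-W (2-1-2-2-1-2-2 semitones)
Starting from E:
  E + 2 semitones → F#
  F# + 1 semitone → G
  G + 2 semitones → A
  A + 2 semitones → B
  B + 1 semitone → C
  C + 2 semitones → D
  D + 2 semitones → E
Scale = E F# G A B C D


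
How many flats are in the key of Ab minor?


Working:
Flat minor keys: A(0), D(1), G(2), C(3), F(4), Bb(5), Eb(6), Ab(7)
Ab minor has 7 flats
Order of flats: Bb Eb Ab Db Gb Cb Fb → first 7: Bb, Eb, Ab, Db, Gb, Cb, Fb
= 7 flats


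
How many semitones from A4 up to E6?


Reasoning:
Absolute semitone position = octave×12 + chromatic position
A4: 4×12 + 9 = 57
E6: 6×12 + 4 = 76
Difference = 76 - 57 = 19
= 19 semitones


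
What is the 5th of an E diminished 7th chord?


Solution.
Diminished 7th chord = root + minor 3rd + diminished 5th + diminished 7th
Seventh chords stack in thirds, so the letter names are E-G-B-D
Root: E
Minor 3rd above E: G
Diminished 5th above E: Bb
Diminished 7th above E: Db
The 5th = Bb


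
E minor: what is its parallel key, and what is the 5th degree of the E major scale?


Parallel keys share the same tonic but differ in mode
E minor → parallel is E major
E major scale: E F# G# A B C# D#
= E major; 5th degree = B


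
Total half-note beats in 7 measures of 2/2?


Time signature 2/2: the bottom number 2 means the half note gets one count
The top number 2 means 2 half-note beats per measure
Total = 2 × 7 measures
= 14 half-note beats


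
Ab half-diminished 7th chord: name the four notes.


Step by step:
Half-diminished 7th chord = root + minor 3rd + diminished 5th + minor 7th
Seventh chords stack in thirds, so the letter names are A-C-E-G
Root: Ab
Minor 3rd above Ab: Cb
Diminished 5th above Ab: Ebb
Minor 7th above Ab: Gb
Chord = Ab Cb Ebb Gb


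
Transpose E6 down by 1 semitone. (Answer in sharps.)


Solution.
E6: chromatic position 4 in octave 6 → absolute = 6×12 + 4 = 76
Transpose down 1: 76 - 1 = 75
75 = 6×12 + 3 → D# in octave 6
Result = D#6


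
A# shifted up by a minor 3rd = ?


Reasoning:
minor 3rd: 3 letter names, 3 semitones
Letter: A + 2 → C
Pitch: A# + 3 semitones, spelled as a C → C#
= C#


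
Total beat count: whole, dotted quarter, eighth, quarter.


Step by step:
Beat values:
  whole = 4 beats
  dotted quarter = 1.5 beats
  eighth = 0.5 beats
  quarter = 1 beat
Sum = 4 + 1.5 + 0.5 + 1
= 7 beats


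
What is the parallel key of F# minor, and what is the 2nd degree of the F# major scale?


Step by step:
Parallel keys share the same tonic but differ in mode
F# minor → parallel is F# major
F# major scale: F# G# A# B C# D# E#
= F# major; 2nd degree = G#


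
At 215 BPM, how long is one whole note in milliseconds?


Reasoning:
One quarter-note beat = 60000 / BPM = 60000 / 215 ms
Whole note = 4 × quarter note
Duration = 4 × 60000 / 215 = 240000 / 215
= 1116.3 ms


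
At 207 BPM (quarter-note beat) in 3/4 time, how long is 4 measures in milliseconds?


Let's work it out.
Quarter-note beat duration = 60000 / 207 ms
Beats per measure (3/4) = 3
One measure = 3 × 60000 / 207 = 180000 / 207 ms
4 measures = 4 × 180000 / 207 = 720000 / 207
= 3478.3 ms


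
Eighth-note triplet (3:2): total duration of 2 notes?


Reasoning:
Triplet: 3 notes occupy the space of 2 eighth notes
Space = 2 × 1/2 = 1 beat
Each triplet note = 1 / 3 = 1/3 beats
2 notes = 2 × 1/3 = 2/3
= 2/3 beats


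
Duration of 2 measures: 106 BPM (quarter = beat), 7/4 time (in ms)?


Reasoning:
Quarter-note beat duration = 60000 / 106 ms
Beats per measure (7/4) = 7
One measure = 7 × 60000 / 106 = 420000 / 106 ms
2 measures = 2 × 420000 / 106 = 840000 / 106
= 7924.5 ms


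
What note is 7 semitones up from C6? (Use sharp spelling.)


Let's work it out.
C6: chromatic position 0 in octave 6 → absolute = 6×12 + 0 = 72
Transpose up 7: 72 + 7 = 79
79 = 6×12 + 7 → G in octave 6
Result = G6


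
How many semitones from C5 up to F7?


Reasoning:
Absolute semitone position = octave×12 + chromatic position
C5: 5×12 + 0 = 60
F7: 7×12 + 5 = 89
Difference = 89 - 60 = 29
= 29 semitones


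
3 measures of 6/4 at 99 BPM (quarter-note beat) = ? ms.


Working:
Quarter-note beat duration = 60000 / 99 ms
Beats per measure (6/4) = 6
One measure = 6 × 60000 / 99 = 360000 / 99 ms
3 measures = 3 × 360000 / 99 = 1080000 / 99
= 10909.1 ms


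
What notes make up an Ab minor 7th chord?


Reasoning:
Minor 7th chord = root + minor 3rd + perfect 5th + minor 7th
Seventh chords stack in thirds, so the letter names are A-C-E-G
Root: Ab
Minor 3rd above Ab: Cb
Perfect 5th above Ab: Eb
Minor 7th above Ab: Gb
Chord = Ab Cb Eb Gb


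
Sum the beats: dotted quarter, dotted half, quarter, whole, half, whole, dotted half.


Solution.
Beat values:
  dotted quarter = 1.5 beats
  dotted half = 3 beats
  quarter = 1 beat
  whole = 4 beats
  half = 2 beats
  whole = 4 beats
  dotted half = 3 beats
Sum = 1.5 + 3 + 1 + 4 + 2 + 4 + 3
= 18.5 beats


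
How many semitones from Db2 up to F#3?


Absolute semitone position = octave×12 + chromatic position
Db2: 2×12 + 1 = 25
F#3: 3×12 + 6 = 42
Difference = 42 - 25 = 17
= 17 semitones


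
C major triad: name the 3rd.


Working:
Major triad = root + major 3rd (4 semitones) + perfect 5th (7 semitones)
A triad on C stacks thirds, so the chord tones use letter names C-E-G
Root: C
Major 3rd above C: E
Perfect 5th above C: G
The 3rd = E


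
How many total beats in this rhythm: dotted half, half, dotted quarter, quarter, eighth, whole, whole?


Working:
Beat values:
  dotted half = 3 beats
  half = 2 beats
  dotted quarter = 1.5 beats
  quarter = 1 beat
  eighth = 0.5 beats
  whole = 4 beats
  whole = 4 beats
Sum = 3 + 2 + 1.5 + 1 + 0.5 + 4 + 4
= 16 beats


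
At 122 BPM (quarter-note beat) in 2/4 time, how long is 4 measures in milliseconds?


Step by step:
Quarter-note beat duration = 60000 / 122 ms
Beats per measure (2/4) = 2
One measure = 2 × 60000 / 122 = 120000 / 122 ms
4 measures = 4 × 120000 / 122 = 480000 / 122
= 3934.4 ms


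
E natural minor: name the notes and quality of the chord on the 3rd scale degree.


E natural minor scale: E F# G A B C D
Diatonic triad on degree 3 stacks scale notes 3, 5, 7: G B D
G→B = 4 semitones; G→D = 7 semitones → major triad
= G B D (major)


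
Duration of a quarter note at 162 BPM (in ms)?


Step by step:
One quarter-note beat = 60000 / BPM = 60000 / 162 ms
Duration = 60000 / 162
= 370.4 ms


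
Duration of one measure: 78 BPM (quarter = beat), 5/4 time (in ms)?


Quarter-note beat duration = 60000 / 78 ms
Beats per measure (5/4) = 5
One measure = 5 × 60000 / 78 = 300000 / 78 ms
= 3846.2 ms


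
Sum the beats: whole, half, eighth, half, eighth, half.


Working:
Beat values:
  whole = 4 beats
  half = 2 beats
  eighth = 0.5 beats
  half = 2 beats
  eighth = 0.5 beats
  half = 2 beats
Sum = 4 + 2 + 0.5 + 2 + 0.5 + 2
= 11 beats


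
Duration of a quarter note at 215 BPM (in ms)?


One quarter-note beat = 60000 / BPM = 60000 / 215 ms
Duration = 60000 / 215
= 279.1 ms


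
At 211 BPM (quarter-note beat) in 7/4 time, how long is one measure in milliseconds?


Quarter-note beat duration = 60000 / 211 ms
Beats per measure (7/4) = 7
One measure = 7 × 60000 / 211 = 420000 / 211 ms
= 1990.5 ms


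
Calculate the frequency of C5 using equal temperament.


Let's work it out.
f = 440 × 2^(n/12) where n = semitones from A4
C5: 3 semitones from A4
f = 440 × 2^(3/12)
f = 523.25 Hz


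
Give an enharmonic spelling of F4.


Reasoning:
Enharmonic notes sound the same pitch but are spelled with different letter names
F and E# name the same pitch class
= E#4


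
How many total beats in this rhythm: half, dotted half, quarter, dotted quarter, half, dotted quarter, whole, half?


Step by step:
Beat values:
  half = 2 beats
  dotted half = 3 beats
  quarter = 1 beat
  dotted quarter = 1.5 beats
  half = 2 beats
  dotted quarter = 1.5 beats
  whole = 4 beats
  half = 2 beats
Sum = 2 + 3 + 1 + 1.5 + 2 + 1.5 + 4 + 2
= 17 beats


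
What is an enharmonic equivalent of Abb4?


Enharmonic notes sound the same pitch but are spelled with different letter names
Abb and G name the same pitch class
= G4


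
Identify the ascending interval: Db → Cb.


Step by step:
Letter names: D → C spans 7 letter names → a 7th
Semitones: Db → Cb = 10 half-steps
A 7th of 10 semitones is a minor 7th
= minor 7th


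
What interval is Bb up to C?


Let's work it out.
Letter names: B → C spans 2 letter names → a 2nd
Semitones: Bb → C = 2 half-steps
A 2nd of 2 semitones is a major 2nd
= major 2nd


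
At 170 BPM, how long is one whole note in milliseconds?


Solution.
One quarter-note beat = 60000 / BPM = 60000 / 170 ms
Whole note = 4 × quarter note
Duration = 4 × 60000 / 170 = 240000 / 170
= 1411.8 ms


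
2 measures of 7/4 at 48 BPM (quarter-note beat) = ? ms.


Step by step:
Quarter-note beat duration = 60000 / 48 ms
Beats per measure (7/4) = 7
One measure = 7 × 60000 / 48 = 420000 / 48 ms
2 measures = 2 × 420000 / 48 = 840000 / 48
= 17500.0 ms


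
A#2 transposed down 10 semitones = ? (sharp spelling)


Step by step:
A#2: chromatic position 10 in octave 2 → absolute = 2×12 + 10 = 34
Transpose down 10: 34 - 10 = 24
24 = 2×12 + 0 → C in octave 2
Result = C2


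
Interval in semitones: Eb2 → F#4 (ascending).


Working:
Absolute semitone position = octave×12 + chromatic position
Eb2: 2×12 + 3 = 27
F#4: 4×12 + 6 = 54
Difference = 54 - 27 = 27
= 27 semitones


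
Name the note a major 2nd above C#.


Working:
A 2nd spans 2 letter names, so from C we land on D
A major 2nd = 2 semitones above C#
Spell D at that pitch: D#
= D#


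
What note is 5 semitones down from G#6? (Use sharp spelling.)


G#6: chromatic position 8 in octave 6 → absolute = 6×12 + 8 = 80
Transpose down 5: 80 - 5 = 75
75 = 6×12 + 3 → D# in octave 6
Result = D#6


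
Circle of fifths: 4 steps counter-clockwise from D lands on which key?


Solution.
Each counter-clockwise step moves down a perfect 5th (= up a perfect 4th)
From D: D → G → C → F → Bb
= Bb


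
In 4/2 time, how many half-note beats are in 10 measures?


Solution.
Time signature 4/2: the bottom number 2 means the half note gets one count
The top number 4 means 4 half-note beats per measure
Total = 4 × 10 measures
= 40 half-note beats


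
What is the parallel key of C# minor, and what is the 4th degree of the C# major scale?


Parallel keys share the same tonic but differ in mode
C# minor → parallel is C# major
C# major scale: C# D# E# F# G# A# B#
= C# major; 4th degree = F#


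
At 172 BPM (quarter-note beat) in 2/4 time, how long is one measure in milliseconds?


Solution.
Quarter-note beat duration = 60000 / 172 ms
Beats per measure (2/4) = 2
One measure = 2 × 60000 / 172 = 120000 / 172 ms
= 697.7 ms


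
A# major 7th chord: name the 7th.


Major 7th chord = root + major 3rd + perfect 5th + major 7th
Seventh chords stack in thirds, so the letter names are A-C-E-G
Root: A#
Major 3rd above A#: C##
Perfect 5th above A#: E#
Major 7th above A#: G##
The 7th = G##


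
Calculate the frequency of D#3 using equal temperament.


Reasoning:
f = 440 × 2^(n/12) where n = semitones from A4
D#3: -18 semitones from A4
f = 440 × 2^(-18/12)
f = 155.56 Hz


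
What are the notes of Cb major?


Let's work it out.
Major scale pattern: W-W-H-W-W-W-H (2-2-1-2-2-2-1 semitones)
Starting from Cb:
  Cb + 2 semitones → Db
  Db + 2 semitones → Eb
  Eb + 1 semitone → Fb
  Fb + 2 semitones → Gb
  Gb + 2 semitones → Ab
  Ab + 2 semitones → Bb
  Bb + 1 semitone → Cb
Scale = Cb Db Eb Fb Gb Ab Bb


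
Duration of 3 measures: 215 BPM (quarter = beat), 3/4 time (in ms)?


Let's work it out.
Quarter-note beat duration = 60000 / 215 ms
Beats per measure (3/4) = 3
One measure = 3 × 60000 / 215 = 180000 / 215 ms
3 measures = 3 × 180000 / 215 = 540000 / 215
= 2511.6 ms


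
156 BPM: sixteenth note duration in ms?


One quarter-note beat = 60000 / BPM = 60000 / 156 ms
Sixteenth note = 1/4 × quarter note
Duration = 1/4 × 60000 / 156 = 15000 / 156
= 96.2 ms


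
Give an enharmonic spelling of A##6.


Solution.
Enharmonic notes sound the same pitch but are spelled with different letter names
A## and B name the same pitch class
= B6


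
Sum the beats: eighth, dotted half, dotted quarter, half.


Solution.
Beat values:
  eighth = 0.5 beats
  dotted half = 3 beats
  dotted quarter = 1.5 beats
  half = 2 beats
Sum = 0.5 + 3 + 1.5 + 2
= 7 beats


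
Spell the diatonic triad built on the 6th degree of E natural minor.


Reasoning:
E natural minor scale: E F# G A B C D
Diatonic triad on degree 6 stacks scale notes 6, 1, 3: C E G
C→E = 4 semitones; C→G = 7 semitones → major triad
= C E G (major)
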